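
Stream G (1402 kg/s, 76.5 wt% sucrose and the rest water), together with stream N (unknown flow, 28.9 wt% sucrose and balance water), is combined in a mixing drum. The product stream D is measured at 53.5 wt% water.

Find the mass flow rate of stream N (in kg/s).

Let N be the unknown flow. Total out = 1402 + N.
water balance: 329.47 + 0.711·N = 0.535·(1402 + N)
(0.711 − 0.535)·N = 0.535×1402 − 329.47 = 420.6
N = 420.6 / 0.176 = 2389.8 kg/s

2390 kg/s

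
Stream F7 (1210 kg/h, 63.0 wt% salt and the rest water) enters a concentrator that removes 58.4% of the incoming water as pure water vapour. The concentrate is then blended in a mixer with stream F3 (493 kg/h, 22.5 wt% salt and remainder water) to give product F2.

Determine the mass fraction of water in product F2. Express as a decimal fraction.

0.3942

Vapour removed = 0.584×0.370×1210 = 261.46 kg/h; concentrate = 948.54 kg/h.
water reaching the mixer = 186.24 (from concentrate) + 493×0.775 = 568.32 kg/h.
Product flow = 948.54 + 493 = 1441.5 kg/h; water fraction = 0.3942.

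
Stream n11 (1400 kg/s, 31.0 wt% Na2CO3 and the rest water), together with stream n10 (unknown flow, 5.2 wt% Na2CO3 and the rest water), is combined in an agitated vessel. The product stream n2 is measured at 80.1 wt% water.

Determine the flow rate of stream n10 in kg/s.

Let n10 be the unknown flow. Total out = 1400 + n10.
water balance: 966 + 0.948·n10 = 0.801·(1400 + n10)
(0.948 − 0.801)·n10 = 0.801×1400 − 966 = 155.4
n10 = 155.4 / 0.147 = 1057.1 kg/s

1057 kg/s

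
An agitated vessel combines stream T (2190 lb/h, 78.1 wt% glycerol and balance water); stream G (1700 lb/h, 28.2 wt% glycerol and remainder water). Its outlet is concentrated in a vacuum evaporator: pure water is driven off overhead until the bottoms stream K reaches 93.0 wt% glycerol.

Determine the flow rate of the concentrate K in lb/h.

glycerol entering = 2190×0.781 + 1700×0.282 = 2189.8 lb/h.
All glycerol reports to K, so K = 2189.8/0.930 = 2354.6 lb/h.

2355 lb/h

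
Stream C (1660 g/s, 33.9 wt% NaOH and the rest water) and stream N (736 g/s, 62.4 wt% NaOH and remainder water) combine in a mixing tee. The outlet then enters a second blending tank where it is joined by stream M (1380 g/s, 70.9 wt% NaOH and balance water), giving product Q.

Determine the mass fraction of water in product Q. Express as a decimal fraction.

0.470

Overall, product flow = 3776 g/s.
water in = 1660×0.661 + 736×0.376 + 1380×0.291 = 1775.6 g/s.
water fraction in Q = 0.470.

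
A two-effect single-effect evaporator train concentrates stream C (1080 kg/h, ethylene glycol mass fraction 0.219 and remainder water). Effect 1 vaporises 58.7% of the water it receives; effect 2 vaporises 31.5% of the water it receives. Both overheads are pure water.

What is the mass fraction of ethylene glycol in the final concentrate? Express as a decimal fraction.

water in feed = 1080×0.781 = 843.48 kg/h.
After stage 1: water left = (1−0.587)×843.48 = 348.36; stream total = 584.88 kg/h.
After stage 2: water left = (1−0.315)×348.36 = 238.62; final concentrate = 475.14 kg/h.
ethylene glycol fraction = 236.52/475.14 = 0.498.

0.498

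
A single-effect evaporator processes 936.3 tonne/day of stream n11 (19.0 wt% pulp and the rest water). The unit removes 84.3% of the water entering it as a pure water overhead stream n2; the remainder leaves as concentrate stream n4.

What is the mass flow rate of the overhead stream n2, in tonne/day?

water entering = 936.3×0.810 = 758.4 tonne/day; overhead removed = 0.843×758.4 = 639.33 tonne/day.

639.3 tonne/day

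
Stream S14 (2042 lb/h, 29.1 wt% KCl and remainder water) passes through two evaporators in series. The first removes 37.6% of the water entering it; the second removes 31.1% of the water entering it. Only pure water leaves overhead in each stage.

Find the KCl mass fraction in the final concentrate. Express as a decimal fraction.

0.488

water in feed = 2042×0.709 = 1447.8 lb/h.
After stage 1: water left = (1−0.376)×1447.8 = 903.41; stream total = 1497.6 lb/h.
After stage 2: water left = (1−0.311)×903.41 = 622.45; final concentrate = 1216.7 lb/h.
KCl fraction = 594.22/1216.7 = 0.488.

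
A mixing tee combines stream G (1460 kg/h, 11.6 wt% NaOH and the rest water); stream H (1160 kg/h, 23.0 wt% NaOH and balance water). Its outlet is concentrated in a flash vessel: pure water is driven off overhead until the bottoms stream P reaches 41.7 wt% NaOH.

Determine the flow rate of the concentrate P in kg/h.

NaOH entering = 1460×0.116 + 1160×0.230 = 436.16 kg/h.
All NaOH reports to P, so P = 436.16/0.417 = 1045.9 kg/h.

1046 kg/h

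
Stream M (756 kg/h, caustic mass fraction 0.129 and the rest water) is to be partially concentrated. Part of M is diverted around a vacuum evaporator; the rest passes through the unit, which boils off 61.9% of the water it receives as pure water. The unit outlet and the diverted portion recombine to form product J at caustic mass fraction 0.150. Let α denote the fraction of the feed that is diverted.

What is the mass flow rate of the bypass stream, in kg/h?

559.7 kg/h

All 756×0.129 = 97.524 kg/h of caustic reaches J, so J = 97.524/0.150 = 650.16 kg/h and vapour = 105.84 kg/h.
The evaporator receives (1−α)·756 of feed at 0.871 water and removes 0.619 of that water:
0.619×0.871×(1−α)×756 = 105.84
(1−α) = 105.84/407.6 = 0.2597;  α = 0.7403.
Bypass flow = 0.7403×756 = 559.69 kg/h.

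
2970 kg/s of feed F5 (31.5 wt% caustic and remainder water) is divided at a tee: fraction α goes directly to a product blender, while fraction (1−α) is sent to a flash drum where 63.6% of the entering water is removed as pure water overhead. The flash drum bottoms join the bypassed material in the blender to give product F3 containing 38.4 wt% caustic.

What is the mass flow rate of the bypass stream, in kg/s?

All 2970×0.315 = 935.55 kg/s of caustic reaches F3, so F3 = 935.55/0.384 = 2436.3 kg/s and vapour = 533.67 kg/s.
The evaporator receives (1−α)·2970 of feed at 0.685 water and removes 0.636 of that water:
0.636×0.685×(1−α)×2970 = 533.67
(1−α) = 533.67/1293.9 = 0.4124;  α = 0.5876.
Bypass flow = 0.5876×2970 = 1745 kg/s.

1745 kg/s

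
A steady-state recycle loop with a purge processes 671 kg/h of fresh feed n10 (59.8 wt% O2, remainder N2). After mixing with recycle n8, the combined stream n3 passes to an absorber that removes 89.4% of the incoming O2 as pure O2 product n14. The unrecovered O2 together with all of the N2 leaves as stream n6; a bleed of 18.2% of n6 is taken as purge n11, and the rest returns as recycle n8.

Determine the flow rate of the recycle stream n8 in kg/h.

1250 kg/h

N2 enters only via n10 and leaves only via the purge: 671×0.402 = 0.182×(N2 in n6), and the absorber passes all N2, so N2 in n3 = N2 in n6 = 1482.1 kg/h.
O2 in n3: m_A = 671×0.598 + (1−0.182)·(1−0.894)·m_A, so m_A = 401.26/0.9133 = 439.35 kg/h.
n6 = (1−0.894)×439.35 + 1482.1 = 1528.7 kg/h.
Recycle n8 = (1−0.182)×1528.7 = 1250.5 kg/h.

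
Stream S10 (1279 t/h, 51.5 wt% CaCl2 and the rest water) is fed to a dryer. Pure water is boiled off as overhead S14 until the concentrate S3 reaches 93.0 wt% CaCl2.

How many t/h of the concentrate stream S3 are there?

CaCl2 is conserved: 1279×0.515 = 658.69 t/h all reports to the concentrate.
Concentrate = 658.69/(target fraction) = 708.26 t/h.

708.3 t/h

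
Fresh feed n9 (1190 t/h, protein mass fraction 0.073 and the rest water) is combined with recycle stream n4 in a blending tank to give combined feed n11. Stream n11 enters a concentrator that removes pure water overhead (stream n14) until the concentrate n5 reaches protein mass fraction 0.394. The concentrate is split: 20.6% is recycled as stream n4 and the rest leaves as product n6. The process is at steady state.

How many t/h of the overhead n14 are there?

Overall protein balance (none leaves overhead): protein in fresh feed = protein in product, i.e. 1190×0.073 = (1−0.206)·n5·0.394.
n5 = 86.87/(0.394×0.794) = 277.69 t/h.
Recycle n4 = 0.206×277.69 = 57.203 t/h.
Combined feed n11 = 1190 + 57.203 = 1247.2 t/h.
Overhead n14 = n11 − n5 = 1247.2 − 277.69 = 969.52 t/h.

969.5 t/h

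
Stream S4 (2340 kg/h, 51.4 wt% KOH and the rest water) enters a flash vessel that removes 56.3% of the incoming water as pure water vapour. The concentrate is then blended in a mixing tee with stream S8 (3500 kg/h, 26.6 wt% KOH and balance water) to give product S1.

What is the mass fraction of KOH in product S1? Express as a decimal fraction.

0.410

Vapour removed = 0.563×0.486×2340 = 640.27 kg/h; concentrate = 1699.7 kg/h.
KOH reaching the mixer = 1202.8 (from concentrate) + 3500×0.266 = 2133.8 kg/h.
Product flow = 1699.7 + 3500 = 5199.7 kg/h; KOH fraction = 0.410.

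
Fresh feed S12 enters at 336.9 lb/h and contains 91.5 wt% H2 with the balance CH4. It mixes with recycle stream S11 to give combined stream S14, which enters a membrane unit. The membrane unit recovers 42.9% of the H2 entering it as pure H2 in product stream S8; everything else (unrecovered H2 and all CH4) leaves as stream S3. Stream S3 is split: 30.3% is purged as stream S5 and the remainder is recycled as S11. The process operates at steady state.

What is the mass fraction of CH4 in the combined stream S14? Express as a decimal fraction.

CH4 enters only via S12 and leaves only via the purge: 336.9×0.085 = 0.303×(CH4 in S3), and the membrane unit passes all CH4, so CH4 in S14 = CH4 in S3 = 94.51 lb/h.
H2 in S14: m_A = 336.9×0.915 + (1−0.303)·(1−0.429)·m_A, so m_A = 308.26/0.6020 = 512.05 lb/h.
S14 = 512.05 + 94.51 = 606.56 lb/h.
CH4 fraction in S14 = 94.51/606.56 = 0.156.

0.156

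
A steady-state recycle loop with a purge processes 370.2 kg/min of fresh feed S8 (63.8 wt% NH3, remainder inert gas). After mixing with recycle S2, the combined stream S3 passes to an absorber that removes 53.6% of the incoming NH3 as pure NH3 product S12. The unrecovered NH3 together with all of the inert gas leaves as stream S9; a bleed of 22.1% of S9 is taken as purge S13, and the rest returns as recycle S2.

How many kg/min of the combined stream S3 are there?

inert gas enters only via S8 and leaves only via the purge: 370.2×0.362 = 0.221×(inert gas in S9), and the absorber passes all inert gas, so inert gas in S3 = inert gas in S9 = 606.39 kg/min.
NH3 in S3: m_A = 370.2×0.638 + (1−0.221)·(1−0.536)·m_A, so m_A = 236.19/0.6385 = 369.88 kg/min.
S3 = 369.88 + 606.39 = 976.28 kg/min.

976.3 kg/min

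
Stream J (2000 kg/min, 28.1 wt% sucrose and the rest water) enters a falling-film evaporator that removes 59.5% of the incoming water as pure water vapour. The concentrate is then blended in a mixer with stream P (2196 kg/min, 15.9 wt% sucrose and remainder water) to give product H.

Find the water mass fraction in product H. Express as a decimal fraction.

0.7272

Vapour removed = 0.595×0.719×2000 = 855.61 kg/min; concentrate = 1144.4 kg/min.
water reaching the mixer = 582.39 (from concentrate) + 2196×0.841 = 2429.2 kg/min.
Product flow = 1144.4 + 2196 = 3340.4 kg/min; water fraction = 0.7272.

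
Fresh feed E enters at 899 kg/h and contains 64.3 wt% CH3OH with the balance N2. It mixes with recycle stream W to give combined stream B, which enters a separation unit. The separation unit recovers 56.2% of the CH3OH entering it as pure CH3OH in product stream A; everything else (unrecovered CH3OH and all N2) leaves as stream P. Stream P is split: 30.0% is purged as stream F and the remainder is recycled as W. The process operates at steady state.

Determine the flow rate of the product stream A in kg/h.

468.5 kg/h

CH3OH in B: m_A = 899×0.643 + (1−0.300)·(1−0.562)·m_A, so m_A = 578.06/0.6934 = 833.66 kg/h.
Product A = 0.562×833.66 = 468.51 kg/h.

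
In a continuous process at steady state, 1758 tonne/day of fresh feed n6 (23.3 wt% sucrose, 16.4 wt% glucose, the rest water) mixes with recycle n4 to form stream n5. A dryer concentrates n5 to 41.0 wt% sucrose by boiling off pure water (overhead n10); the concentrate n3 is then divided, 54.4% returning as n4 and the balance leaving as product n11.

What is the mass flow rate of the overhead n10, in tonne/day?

Overall sucrose balance (none leaves overhead): sucrose in fresh feed = sucrose in product, i.e. 1758×0.233 = (1−0.544)·n3·0.410.
n3 = 409.61/(0.410×0.456) = 2190.9 tonne/day.
Recycle n4 = 0.544×2190.9 = 1191.9 tonne/day.
Combined feed n5 = 1758 + 1191.9 = 2949.9 tonne/day.
Overhead n10 = n5 − n3 = 2949.9 − 2190.9 = 758.94 tonne/day.

758.9 tonne/day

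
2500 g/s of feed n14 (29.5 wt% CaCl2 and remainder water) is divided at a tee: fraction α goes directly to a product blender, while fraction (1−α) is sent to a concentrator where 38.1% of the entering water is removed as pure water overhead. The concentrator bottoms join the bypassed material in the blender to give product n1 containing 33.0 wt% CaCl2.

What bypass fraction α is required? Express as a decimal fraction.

0.605

All 2500×0.295 = 737.5 g/s of CaCl2 reaches n1, so n1 = 737.5/0.330 = 2234.8 g/s and vapour = 265.15 g/s.
The evaporator receives (1−α)·2500 of feed at 0.705 water and removes 0.381 of that water:
0.381×0.705×(1−α)×2500 = 265.15
(1−α) = 265.15/671.51 = 0.3949;  α = 0.6051.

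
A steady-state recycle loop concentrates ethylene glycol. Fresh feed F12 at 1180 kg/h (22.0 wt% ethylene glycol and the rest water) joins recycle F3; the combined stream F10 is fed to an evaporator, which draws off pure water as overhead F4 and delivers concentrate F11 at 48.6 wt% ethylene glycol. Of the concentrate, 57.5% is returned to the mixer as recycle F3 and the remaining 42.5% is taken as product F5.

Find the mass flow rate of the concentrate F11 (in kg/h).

Overall ethylene glycol balance (none leaves overhead): ethylene glycol in fresh feed = ethylene glycol in product, i.e. 1180×0.220 = (1−0.575)·F11·0.486.
F11 = 259.6/(0.486×0.425) = 1256.8 kg/h.

1257 kg/h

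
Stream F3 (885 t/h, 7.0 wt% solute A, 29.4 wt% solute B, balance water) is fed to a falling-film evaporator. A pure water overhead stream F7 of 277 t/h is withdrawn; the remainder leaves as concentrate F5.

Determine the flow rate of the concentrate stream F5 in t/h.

608 t/h

Concentrate = 885 − 277 = 608 t/h.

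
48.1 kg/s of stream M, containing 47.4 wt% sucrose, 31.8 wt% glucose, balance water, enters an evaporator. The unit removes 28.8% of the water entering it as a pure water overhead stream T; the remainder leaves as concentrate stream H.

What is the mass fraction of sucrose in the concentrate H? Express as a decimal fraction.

sucrose is not removed: 48.1×0.474 = 22.799 kg/s of sucrose enters H.
water entering = 48.1×0.208 = 10.005 kg/s; overhead removed = 0.288×10.005 = 2.8814 kg/s.
Concentrate = 48.1 − 2.8814 = 45.219 kg/s.
Mass fraction = 22.799/45.219 = 0.504.

0.504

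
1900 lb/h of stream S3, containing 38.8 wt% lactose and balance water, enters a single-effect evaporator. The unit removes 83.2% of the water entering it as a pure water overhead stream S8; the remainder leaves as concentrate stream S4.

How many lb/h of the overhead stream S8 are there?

water entering = 1900×0.612 = 1162.8 lb/h; overhead removed = 0.832×1162.8 = 967.45 lb/h.

967.4 lb/h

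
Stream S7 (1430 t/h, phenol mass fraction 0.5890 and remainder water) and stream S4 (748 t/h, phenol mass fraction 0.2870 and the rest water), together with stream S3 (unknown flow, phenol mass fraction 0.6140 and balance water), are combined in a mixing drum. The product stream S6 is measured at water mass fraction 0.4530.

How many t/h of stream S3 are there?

2006 t/h

Let S3 be the unknown flow. Total out = 2178 + S3.
water balance: 1121.1 + 0.386·S3 = 0.453·(2178 + S3)
(0.386 − 0.453)·S3 = 0.453×2178 − 1121.1 = -134.42
S3 = -134.42 / -0.067 = 2006.3 t/h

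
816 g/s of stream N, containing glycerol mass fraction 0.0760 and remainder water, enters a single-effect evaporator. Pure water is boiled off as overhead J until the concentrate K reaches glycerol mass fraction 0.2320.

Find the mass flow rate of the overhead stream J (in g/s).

548.7 g/s

glycerol is conserved: 816×0.076 = 62.016 g/s all reports to the concentrate.
Concentrate = 62.016/(target fraction) = 267.31 g/s.
Overhead = 816 − 267.31 = 548.69 g/s.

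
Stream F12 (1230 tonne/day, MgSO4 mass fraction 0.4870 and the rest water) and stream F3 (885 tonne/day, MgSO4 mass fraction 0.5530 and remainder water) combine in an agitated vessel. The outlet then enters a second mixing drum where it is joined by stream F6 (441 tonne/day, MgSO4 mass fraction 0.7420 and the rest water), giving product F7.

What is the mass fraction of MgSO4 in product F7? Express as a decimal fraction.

Overall, product flow = 2556 tonne/day.
MgSO4 in = 1230×0.487 + 885×0.553 + 441×0.742 = 1415.6 tonne/day.
MgSO4 fraction in F7 = 0.5538.

0.5538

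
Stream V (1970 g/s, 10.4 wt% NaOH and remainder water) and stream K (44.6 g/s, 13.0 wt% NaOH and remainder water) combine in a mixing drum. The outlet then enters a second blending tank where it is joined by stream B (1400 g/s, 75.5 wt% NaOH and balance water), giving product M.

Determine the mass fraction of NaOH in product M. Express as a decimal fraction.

Overall, product flow = 3414.6 g/s.
NaOH in = 1970×0.104 + 44.6×0.130 + 1400×0.755 = 1267.7 g/s.
NaOH fraction in M = 0.371.

0.371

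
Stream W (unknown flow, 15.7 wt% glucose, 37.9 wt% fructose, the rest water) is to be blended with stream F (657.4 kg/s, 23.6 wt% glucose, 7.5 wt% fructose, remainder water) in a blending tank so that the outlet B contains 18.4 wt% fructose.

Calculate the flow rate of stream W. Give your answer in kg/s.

Let W be the unknown flow. Total out = 657.4 + W.
fructose balance: 49.305 + 0.379·W = 0.184·(657.4 + W)
(0.379 − 0.184)·W = 0.184×657.4 − 49.305 = 71.657
W = 71.657 / 0.195 = 367.47 kg/s

367.5 kg/s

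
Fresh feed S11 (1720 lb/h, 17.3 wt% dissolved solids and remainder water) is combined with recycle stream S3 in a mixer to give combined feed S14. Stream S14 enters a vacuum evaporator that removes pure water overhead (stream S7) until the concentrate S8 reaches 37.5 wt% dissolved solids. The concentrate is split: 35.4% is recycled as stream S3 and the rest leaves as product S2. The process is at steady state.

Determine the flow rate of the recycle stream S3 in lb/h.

434.8 lb/h

Overall dissolved solids balance (none leaves overhead): dissolved solids in fresh feed = dissolved solids in product, i.e. 1720×0.173 = (1−0.354)·S8·0.375.
S8 = 297.56/(0.375×0.646) = 1228.3 lb/h.
Recycle S3 = 0.354×1228.3 = 434.82 lb/h.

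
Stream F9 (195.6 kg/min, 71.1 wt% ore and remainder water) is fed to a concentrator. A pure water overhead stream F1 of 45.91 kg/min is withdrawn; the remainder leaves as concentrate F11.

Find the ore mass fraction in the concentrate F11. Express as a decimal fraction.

0.929

ore is not removed: 195.6×0.711 = 139.07 kg/min of ore enters F11.
Concentrate = 195.6 − 45.91 = 149.69 kg/min.
Mass fraction = 139.07/149.69 = 0.929.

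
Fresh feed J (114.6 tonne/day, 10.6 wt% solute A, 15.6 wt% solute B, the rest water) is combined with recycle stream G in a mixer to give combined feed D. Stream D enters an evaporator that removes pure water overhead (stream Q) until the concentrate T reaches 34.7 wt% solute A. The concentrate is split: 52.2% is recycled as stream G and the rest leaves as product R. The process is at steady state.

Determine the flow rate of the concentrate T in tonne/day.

Overall solute A balance (none leaves overhead): solute A in fresh feed = solute A in product, i.e. 114.6×0.106 = (1−0.522)·T·0.347.
T = 12.148/(0.347×0.478) = 73.237 tonne/day.

73.24 tonne/day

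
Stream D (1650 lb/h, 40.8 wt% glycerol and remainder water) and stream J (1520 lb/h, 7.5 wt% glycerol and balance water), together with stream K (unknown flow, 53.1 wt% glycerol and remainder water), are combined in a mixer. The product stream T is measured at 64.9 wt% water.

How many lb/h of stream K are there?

Let K be the unknown flow. Total out = 3170 + K.
water balance: 2382.8 + 0.469·K = 0.649·(3170 + K)
(0.469 − 0.649)·K = 0.649×3170 − 2382.8 = -325.47
K = -325.47 / -0.180 = 1808.2 lb/h

1808 lb/h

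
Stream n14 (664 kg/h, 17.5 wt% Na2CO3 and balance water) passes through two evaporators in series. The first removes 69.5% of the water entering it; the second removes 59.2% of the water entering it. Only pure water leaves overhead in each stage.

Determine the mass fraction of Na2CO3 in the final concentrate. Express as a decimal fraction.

0.630

water in feed = 664×0.825 = 547.8 kg/h.
After stage 1: water left = (1−0.695)×547.8 = 167.08; stream total = 283.28 kg/h.
After stage 2: water left = (1−0.592)×167.08 = 68.168; final concentrate = 184.37 kg/h.
Na2CO3 fraction = 116.2/184.37 = 0.630.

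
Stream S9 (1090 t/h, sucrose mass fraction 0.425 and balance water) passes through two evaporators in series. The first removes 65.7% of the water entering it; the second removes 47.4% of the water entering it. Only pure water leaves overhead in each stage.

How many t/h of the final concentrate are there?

water in feed = 1090×0.575 = 626.75 t/h.
After stage 1: water left = (1−0.657)×626.75 = 214.98; stream total = 678.23 t/h.
After stage 2: water left = (1−0.474)×214.98 = 113.08; final concentrate = 576.33 t/h.

576.3 t/h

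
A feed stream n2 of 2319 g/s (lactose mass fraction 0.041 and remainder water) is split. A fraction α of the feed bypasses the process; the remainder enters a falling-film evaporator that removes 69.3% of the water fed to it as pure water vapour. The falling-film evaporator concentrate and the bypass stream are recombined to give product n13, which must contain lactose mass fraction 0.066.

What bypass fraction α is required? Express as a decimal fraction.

All 2319×0.041 = 95.079 g/s of lactose reaches n13, so n13 = 95.079/0.066 = 1440.6 g/s and vapour = 878.41 g/s.
The evaporator receives (1−α)·2319 of feed at 0.959 water and removes 0.693 of that water:
0.693×0.959×(1−α)×2319 = 878.41
(1−α) = 878.41/1541.2 = 0.5700;  α = 0.4300.

0.430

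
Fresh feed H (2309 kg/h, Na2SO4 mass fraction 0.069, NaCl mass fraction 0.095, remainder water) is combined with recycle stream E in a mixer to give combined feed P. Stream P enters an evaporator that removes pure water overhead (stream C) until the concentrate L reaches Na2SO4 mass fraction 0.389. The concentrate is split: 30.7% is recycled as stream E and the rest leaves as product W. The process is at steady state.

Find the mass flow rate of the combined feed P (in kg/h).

2490 kg/h

Overall Na2SO4 balance (none leaves overhead): Na2SO4 in fresh feed = Na2SO4 in product, i.e. 2309×0.069 = (1−0.307)·L·0.389.
L = 159.32/(0.389×0.693) = 591 kg/h.
Recycle E = 0.307×591 = 181.44 kg/h.
Combined feed P = 2309 + 181.44 = 2490.4 kg/h.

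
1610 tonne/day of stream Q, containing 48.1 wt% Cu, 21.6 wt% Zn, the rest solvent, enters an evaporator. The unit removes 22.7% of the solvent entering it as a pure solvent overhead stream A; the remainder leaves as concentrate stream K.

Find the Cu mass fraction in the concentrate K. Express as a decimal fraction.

0.517

Cu is not removed: 1610×0.481 = 774.41 tonne/day of Cu enters K.
solvent entering = 1610×0.303 = 487.83 tonne/day; overhead removed = 0.227×487.83 = 110.74 tonne/day.
Concentrate = 1610 − 110.74 = 1499.3 tonne/day.
Mass fraction = 774.41/1499.3 = 0.517.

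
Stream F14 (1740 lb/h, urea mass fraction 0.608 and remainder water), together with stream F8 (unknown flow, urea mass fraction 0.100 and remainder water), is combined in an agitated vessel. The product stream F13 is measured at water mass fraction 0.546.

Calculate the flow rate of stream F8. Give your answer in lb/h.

Let F8 be the unknown flow. Total out = 1740 + F8.
water balance: 682.08 + 0.900·F8 = 0.546·(1740 + F8)
(0.900 − 0.546)·F8 = 0.546×1740 − 682.08 = 267.96
F8 = 267.96 / 0.354 = 756.95 lb/h

756.9 lb/h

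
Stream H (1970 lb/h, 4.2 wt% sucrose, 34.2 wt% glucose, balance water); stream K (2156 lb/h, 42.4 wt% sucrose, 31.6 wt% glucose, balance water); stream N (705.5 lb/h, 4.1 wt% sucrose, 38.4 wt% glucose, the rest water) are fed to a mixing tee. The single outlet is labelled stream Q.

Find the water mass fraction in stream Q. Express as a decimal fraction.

0.451

Total flow out = 1970 + 2156 + 705.5 = 4831.5 lb/h.
water in = 1970×0.616 + 2156×0.260 + 705.5×0.575 = 2179.7 lb/h.
water mass fraction in Q = 2179.7/4831.5 = 0.451.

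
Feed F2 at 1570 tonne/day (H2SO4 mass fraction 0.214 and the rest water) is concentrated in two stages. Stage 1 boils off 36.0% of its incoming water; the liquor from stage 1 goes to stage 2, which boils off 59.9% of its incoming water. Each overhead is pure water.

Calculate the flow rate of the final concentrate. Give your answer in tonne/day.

water in feed = 1570×0.786 = 1234 tonne/day.
After stage 1: water left = (1−0.360)×1234 = 789.77; stream total = 1125.8 tonne/day.
After stage 2: water left = (1−0.599)×789.77 = 316.7; final concentrate = 652.68 tonne/day.

652.7 tonne/day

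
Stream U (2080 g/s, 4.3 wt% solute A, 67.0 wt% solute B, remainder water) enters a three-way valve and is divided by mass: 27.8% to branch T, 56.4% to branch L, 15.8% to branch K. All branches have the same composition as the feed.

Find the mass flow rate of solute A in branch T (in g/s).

24.86 g/s

Branch T total = 0.278×2080 = 578.24 g/s.
solute A in T = 0.043×578.24 = 24.864 g/s.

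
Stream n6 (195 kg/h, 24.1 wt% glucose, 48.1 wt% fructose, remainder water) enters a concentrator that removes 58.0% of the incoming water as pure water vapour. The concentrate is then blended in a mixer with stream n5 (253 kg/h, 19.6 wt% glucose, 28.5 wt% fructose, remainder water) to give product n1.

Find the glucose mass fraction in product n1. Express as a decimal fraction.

Vapour removed = 0.580×0.278×195 = 31.442 kg/h; concentrate = 163.56 kg/h.
glucose reaching the mixer = 46.995 (from concentrate) + 253×0.196 = 96.583 kg/h.
Product flow = 163.56 + 253 = 416.56 kg/h; glucose fraction = 0.2319.

0.2319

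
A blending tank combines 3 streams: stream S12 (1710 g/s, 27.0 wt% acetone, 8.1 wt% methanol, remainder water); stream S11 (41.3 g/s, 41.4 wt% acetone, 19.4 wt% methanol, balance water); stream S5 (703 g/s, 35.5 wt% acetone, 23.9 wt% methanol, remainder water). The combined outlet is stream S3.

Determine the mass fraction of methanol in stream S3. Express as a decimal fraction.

Total flow out = 1710 + 41.3 + 703 = 2454.3 g/s.
methanol in = 1710×0.081 + 41.3×0.194 + 703×0.239 = 314.54 g/s.
methanol mass fraction in S3 = 314.54/2454.3 = 0.1282.

0.1282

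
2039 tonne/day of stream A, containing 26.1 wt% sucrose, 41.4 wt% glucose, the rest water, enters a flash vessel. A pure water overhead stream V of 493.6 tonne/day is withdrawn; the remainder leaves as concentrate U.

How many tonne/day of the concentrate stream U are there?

Concentrate = 2039 − 493.6 = 1545.4 tonne/day.

1545 tonne/day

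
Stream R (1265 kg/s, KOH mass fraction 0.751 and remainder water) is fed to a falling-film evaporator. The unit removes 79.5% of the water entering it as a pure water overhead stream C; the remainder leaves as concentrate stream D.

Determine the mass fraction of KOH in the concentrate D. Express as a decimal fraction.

KOH is not removed: 1265×0.751 = 950.01 kg/s of KOH enters D.
water entering = 1265×0.249 = 314.99 kg/s; overhead removed = 0.795×314.99 = 250.41 kg/s.
Concentrate = 1265 − 250.41 = 1014.6 kg/s.
Mass fraction = 950.01/1014.6 = 0.936.

0.936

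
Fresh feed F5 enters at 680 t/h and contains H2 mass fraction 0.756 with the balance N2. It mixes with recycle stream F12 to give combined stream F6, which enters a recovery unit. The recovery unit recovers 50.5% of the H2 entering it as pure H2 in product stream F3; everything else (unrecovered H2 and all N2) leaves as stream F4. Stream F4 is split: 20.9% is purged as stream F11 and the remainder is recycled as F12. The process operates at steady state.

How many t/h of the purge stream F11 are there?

253.3 t/h

N2 enters only via F5 and leaves only via the purge: 680×0.244 = 0.209×(N2 in F4), and the recovery unit passes all N2, so N2 in F6 = N2 in F4 = 793.88 t/h.
H2 in F6: m_A = 680×0.756 + (1−0.209)·(1−0.505)·m_A, so m_A = 514.08/0.6085 = 844.89 t/h.
F4 = (1−0.505)×844.89 + 793.88 = 1212.1 t/h.
Purge F11 = 0.209×1212.1 = 253.33 t/h.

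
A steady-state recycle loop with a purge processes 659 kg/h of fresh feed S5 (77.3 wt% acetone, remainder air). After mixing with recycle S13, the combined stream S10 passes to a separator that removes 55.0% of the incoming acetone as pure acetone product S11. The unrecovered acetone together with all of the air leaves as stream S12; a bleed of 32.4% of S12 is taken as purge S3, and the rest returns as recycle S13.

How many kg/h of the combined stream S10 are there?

1194 kg/h

air enters only via S5 and leaves only via the purge: 659×0.227 = 0.324×(air in S12), and the separator passes all air, so air in S10 = air in S12 = 461.71 kg/h.
acetone in S10: m_A = 659×0.773 + (1−0.324)·(1−0.550)·m_A, so m_A = 509.41/0.6958 = 732.12 kg/h.
S10 = 732.12 + 461.71 = 1193.8 kg/h.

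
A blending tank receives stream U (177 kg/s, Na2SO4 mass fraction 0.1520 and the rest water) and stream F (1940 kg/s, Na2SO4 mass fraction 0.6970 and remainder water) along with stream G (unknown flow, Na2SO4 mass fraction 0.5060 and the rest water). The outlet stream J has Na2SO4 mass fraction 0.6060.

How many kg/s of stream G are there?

Let G be the unknown flow. Total out = 2117 + G.
Na2SO4 balance: 1379.1 + 0.506·G = 0.606·(2117 + G)
(0.506 − 0.606)·G = 0.606×2117 − 1379.1 = -96.182
G = -96.182 / -0.100 = 961.82 kg/s

961.8 kg/s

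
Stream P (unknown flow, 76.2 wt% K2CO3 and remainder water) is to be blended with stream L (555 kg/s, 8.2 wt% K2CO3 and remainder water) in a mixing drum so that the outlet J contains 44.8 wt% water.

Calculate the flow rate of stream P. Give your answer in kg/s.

1242 kg/s

Let P be the unknown flow. Total out = 555 + P.
water balance: 509.49 + 0.238·P = 0.448·(555 + P)
(0.238 − 0.448)·P = 0.448×555 − 509.49 = -260.85
P = -260.85 / -0.210 = 1242.1 kg/s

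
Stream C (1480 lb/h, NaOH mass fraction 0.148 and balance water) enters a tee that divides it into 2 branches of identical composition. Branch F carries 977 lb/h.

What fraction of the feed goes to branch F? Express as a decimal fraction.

Fraction to F = 977/1480 = 0.6601.

0.660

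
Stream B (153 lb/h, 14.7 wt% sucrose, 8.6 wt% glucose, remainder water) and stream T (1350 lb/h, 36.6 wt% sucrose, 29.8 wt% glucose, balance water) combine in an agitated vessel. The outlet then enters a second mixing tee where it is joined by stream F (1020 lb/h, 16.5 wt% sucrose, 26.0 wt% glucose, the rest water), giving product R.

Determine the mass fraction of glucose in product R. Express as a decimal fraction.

Overall, product flow = 2523 lb/h.
glucose in = 153×0.086 + 1350×0.298 + 1020×0.260 = 680.66 lb/h.
glucose fraction in R = 0.270.

0.270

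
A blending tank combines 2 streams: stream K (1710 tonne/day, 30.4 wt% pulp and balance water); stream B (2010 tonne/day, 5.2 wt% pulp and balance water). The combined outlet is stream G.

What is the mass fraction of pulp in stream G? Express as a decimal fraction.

0.168

Total flow out = 1710 + 2010 = 3720 tonne/day.
pulp in = 1710×0.304 + 2010×0.052 = 624.36 tonne/day.
pulp mass fraction in G = 624.36/3720 = 0.168.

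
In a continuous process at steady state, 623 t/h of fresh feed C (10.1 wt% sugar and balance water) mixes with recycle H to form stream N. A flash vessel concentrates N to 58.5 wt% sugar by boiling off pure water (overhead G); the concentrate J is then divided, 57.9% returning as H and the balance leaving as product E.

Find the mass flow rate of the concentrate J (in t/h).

255.5 t/h

Overall sugar balance (none leaves overhead): sugar in fresh feed = sugar in product, i.e. 623×0.101 = (1−0.579)·J·0.585.
J = 62.923/(0.585×0.421) = 255.49 t/h.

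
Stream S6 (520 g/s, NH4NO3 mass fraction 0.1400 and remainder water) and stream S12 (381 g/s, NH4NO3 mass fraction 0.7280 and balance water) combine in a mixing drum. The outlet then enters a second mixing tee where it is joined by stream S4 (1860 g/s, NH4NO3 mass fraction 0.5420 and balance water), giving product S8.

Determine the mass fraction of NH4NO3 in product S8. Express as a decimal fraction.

0.4920

Overall, product flow = 2761 g/s.
NH4NO3 in = 520×0.140 + 381×0.728 + 1860×0.542 = 1358.3 g/s.
NH4NO3 fraction in S8 = 0.4920.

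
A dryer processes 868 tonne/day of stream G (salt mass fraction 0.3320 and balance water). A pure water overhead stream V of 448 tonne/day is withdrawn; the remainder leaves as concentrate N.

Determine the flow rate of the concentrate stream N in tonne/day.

Concentrate = 868 − 448 = 420 tonne/day.

420 tonne/day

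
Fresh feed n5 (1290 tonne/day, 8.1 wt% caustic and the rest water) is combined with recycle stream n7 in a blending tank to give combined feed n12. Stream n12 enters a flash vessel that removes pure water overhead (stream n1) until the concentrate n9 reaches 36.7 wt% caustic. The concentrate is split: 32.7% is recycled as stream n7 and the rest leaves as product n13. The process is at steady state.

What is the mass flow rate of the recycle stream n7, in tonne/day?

138.3 tonne/day

Overall caustic balance (none leaves overhead): caustic in fresh feed = caustic in product, i.e. 1290×0.081 = (1−0.327)·n9·0.367.
n9 = 104.49/(0.367×0.673) = 423.05 tonne/day.
Recycle n7 = 0.327×423.05 = 138.34 tonne/day.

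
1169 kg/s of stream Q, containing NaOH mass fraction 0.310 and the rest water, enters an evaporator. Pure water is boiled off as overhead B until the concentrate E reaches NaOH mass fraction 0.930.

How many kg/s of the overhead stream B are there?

NaOH is conserved: 1169×0.310 = 362.39 kg/s all reports to the concentrate.
Concentrate = 362.39/(target fraction) = 389.67 kg/s.
Overhead = 1169 − 389.67 = 779.33 kg/s.

779.3 kg/s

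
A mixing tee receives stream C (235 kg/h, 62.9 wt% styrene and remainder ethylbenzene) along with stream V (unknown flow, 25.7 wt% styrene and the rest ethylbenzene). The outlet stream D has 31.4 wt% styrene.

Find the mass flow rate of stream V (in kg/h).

1299 kg/h

Let V be the unknown flow. Total out = 235 + V.
styrene balance: 147.81 + 0.257·V = 0.314·(235 + V)
(0.257 − 0.314)·V = 0.314×235 − 147.81 = -74.025
V = -74.025 / -0.057 = 1298.7 kg/h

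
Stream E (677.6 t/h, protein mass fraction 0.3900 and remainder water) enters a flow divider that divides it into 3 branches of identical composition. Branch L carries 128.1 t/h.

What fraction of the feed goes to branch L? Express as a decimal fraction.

0.189

Fraction to L = 128.1/677.6 = 0.1890.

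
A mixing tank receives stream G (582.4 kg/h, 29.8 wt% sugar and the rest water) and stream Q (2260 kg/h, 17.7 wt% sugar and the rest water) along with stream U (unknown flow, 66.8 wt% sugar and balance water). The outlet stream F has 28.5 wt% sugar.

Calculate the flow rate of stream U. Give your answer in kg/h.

Let U be the unknown flow. Total out = 2842.4 + U.
sugar balance: 573.58 + 0.668·U = 0.285·(2842.4 + U)
(0.668 − 0.285)·U = 0.285×2842.4 − 573.58 = 236.51
U = 236.51 / 0.383 = 617.52 kg/h

617.5 kg/h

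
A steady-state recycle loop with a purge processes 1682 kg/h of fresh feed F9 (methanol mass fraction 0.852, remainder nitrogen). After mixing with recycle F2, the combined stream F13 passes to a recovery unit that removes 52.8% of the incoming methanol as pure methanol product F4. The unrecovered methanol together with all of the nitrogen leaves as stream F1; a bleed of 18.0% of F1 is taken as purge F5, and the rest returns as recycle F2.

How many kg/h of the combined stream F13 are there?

nitrogen enters only via F9 and leaves only via the purge: 1682×0.148 = 0.180×(nitrogen in F1), and the recovery unit passes all nitrogen, so nitrogen in F13 = nitrogen in F1 = 1383 kg/h.
methanol in F13: m_A = 1682×0.852 + (1−0.180)·(1−0.528)·m_A, so m_A = 1433.1/0.6130 = 2337.9 kg/h.
F13 = 2337.9 + 1383 = 3720.9 kg/h.

3721 kg/h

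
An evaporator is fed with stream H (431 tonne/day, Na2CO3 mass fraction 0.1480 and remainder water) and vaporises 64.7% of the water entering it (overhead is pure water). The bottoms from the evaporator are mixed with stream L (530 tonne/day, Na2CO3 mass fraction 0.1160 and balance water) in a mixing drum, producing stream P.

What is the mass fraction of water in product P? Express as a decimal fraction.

0.8268

Vapour removed = 0.647×0.852×431 = 237.59 tonne/day; concentrate = 193.41 tonne/day.
water reaching the mixer = 129.63 (from concentrate) + 530×0.884 = 598.15 tonne/day.
Product flow = 193.41 + 530 = 723.41 tonne/day; water fraction = 0.8268.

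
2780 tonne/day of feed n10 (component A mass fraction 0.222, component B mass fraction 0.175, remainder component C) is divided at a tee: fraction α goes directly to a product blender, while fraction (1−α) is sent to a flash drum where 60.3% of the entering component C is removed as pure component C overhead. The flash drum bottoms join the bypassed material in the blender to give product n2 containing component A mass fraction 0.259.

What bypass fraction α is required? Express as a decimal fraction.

0.607

All 2780×0.222 = 617.16 tonne/day of component A reaches n2, so n2 = 617.16/0.259 = 2382.9 tonne/day and vapour = 397.14 tonne/day.
The evaporator receives (1−α)·2780 of feed at 0.603 component C and removes 0.603 of that component C:
0.603×0.603×(1−α)×2780 = 397.14
(1−α) = 397.14/1010.8 = 0.3929;  α = 0.6071.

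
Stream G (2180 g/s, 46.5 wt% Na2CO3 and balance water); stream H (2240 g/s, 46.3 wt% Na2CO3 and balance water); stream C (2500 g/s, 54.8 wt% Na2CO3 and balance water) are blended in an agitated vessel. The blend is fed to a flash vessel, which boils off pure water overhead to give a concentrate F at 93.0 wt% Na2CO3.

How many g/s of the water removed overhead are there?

3242 g/s

Na2CO3 entering = 2180×0.465 + 2240×0.463 + 2500×0.548 = 3420.8 g/s.
All Na2CO3 reports to F, so F = 3420.8/0.930 = 3678.3 g/s.
Total feed = 6920 g/s; overhead = 6920 − 3678.3 = 3241.7 g/s.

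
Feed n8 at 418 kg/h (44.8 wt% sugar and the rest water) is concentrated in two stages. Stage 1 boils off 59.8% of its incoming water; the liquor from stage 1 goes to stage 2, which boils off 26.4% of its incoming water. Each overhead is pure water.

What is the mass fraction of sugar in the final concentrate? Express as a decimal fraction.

0.733

water in feed = 418×0.552 = 230.74 kg/h.
After stage 1: water left = (1−0.598)×230.74 = 92.756; stream total = 280.02 kg/h.
After stage 2: water left = (1−0.264)×92.756 = 68.268; final concentrate = 255.53 kg/h.
sugar fraction = 187.26/255.53 = 0.733.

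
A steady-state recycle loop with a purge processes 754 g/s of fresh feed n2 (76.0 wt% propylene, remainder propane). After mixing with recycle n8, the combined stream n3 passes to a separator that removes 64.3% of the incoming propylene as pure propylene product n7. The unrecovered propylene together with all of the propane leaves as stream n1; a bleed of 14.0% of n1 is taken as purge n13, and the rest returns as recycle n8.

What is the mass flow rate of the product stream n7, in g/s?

531.7 g/s

propylene in n3: m_A = 754×0.760 + (1−0.140)·(1−0.643)·m_A, so m_A = 573.04/0.6930 = 826.92 g/s.
Product n7 = 0.643×826.92 = 531.71 g/s.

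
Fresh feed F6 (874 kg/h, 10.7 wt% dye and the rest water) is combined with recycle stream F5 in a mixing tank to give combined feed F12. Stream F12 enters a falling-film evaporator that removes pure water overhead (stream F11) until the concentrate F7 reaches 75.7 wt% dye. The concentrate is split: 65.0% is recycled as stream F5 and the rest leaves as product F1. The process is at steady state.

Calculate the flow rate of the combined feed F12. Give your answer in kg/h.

Overall dye balance (none leaves overhead): dye in fresh feed = dye in product, i.e. 874×0.107 = (1−0.650)·F7·0.757.
F7 = 93.518/(0.757×0.350) = 352.96 kg/h.
Recycle F5 = 0.650×352.96 = 229.43 kg/h.
Combined feed F12 = 874 + 229.43 = 1103.4 kg/h.

1103 kg/h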